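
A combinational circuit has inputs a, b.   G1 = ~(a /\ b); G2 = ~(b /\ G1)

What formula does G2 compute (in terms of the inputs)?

~(b /\ (~(a /\ b)))

G1 = ~(a /\ b)
G2 = ~(b /\ G1) = ~(b /\ (~(a /\ b)))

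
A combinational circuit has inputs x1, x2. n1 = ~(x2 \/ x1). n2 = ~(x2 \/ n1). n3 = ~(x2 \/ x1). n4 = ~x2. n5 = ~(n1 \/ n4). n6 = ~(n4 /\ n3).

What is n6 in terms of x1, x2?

~(~x2 /\ (~(x2 \/ x1)))

n3 = ~(x2 \/ x1)
n4 = ~x2
n6 = ~(n4 /\ n3) = ~(~x2 /\ (~(x2 \/ x1)))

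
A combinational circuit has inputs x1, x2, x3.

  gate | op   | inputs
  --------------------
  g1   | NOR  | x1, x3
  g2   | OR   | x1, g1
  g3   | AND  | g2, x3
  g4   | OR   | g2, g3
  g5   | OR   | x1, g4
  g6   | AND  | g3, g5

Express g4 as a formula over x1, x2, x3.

(x1 OR (x1 NOR x3)) OR ((x1 OR (x1 NOR x3)) AND x3)

g1 = x1 NOR x3
g2 = x1 OR g1 = x1 OR (x1 NOR x3)
g3 = g2 AND x3 = (x1 OR (x1 NOR x3)) AND x3
g4 = g2 OR g3 = (x1 OR (x1 NOR x3)) OR ((x1 OR (x1 NOR x3)) AND x3)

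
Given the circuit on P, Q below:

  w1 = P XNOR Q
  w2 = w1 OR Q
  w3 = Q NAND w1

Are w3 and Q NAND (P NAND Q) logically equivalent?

w1 = P XNOR Q
w3 = Q NAND w1 = Q NAND (P XNOR Q)
At P=0, Q=1: circuit gives 1, formula gives 0.

No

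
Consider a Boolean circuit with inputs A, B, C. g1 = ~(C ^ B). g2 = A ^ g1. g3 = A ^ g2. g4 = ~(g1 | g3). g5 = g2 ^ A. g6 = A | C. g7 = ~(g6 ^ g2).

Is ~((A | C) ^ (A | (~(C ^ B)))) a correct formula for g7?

No

g1 = ~(C ^ B)
g2 = A ^ g1 = A ^ (~(C ^ B))
g6 = A | C
g7 = ~(g6 ^ g2) = ~((A | C) ^ (A ^ (~(C ^ B))))
At A=1, B=0, C=0: circuit gives 0, formula gives 1.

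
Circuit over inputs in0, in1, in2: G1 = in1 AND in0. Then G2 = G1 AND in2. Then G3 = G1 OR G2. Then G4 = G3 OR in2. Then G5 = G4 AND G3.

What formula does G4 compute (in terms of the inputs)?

G1 = in1 AND in0
G2 = G1 AND in2 = (in1 AND in0) AND in2
G3 = G1 OR G2 = (in1 AND in0) OR ((in1 AND in0) AND in2)
G4 = G3 OR in2 = ((in1 AND in0) OR ((in1 AND in0) AND in2)) OR in2

((in1 AND in0) OR ((in1 AND in0) AND in2)) OR in2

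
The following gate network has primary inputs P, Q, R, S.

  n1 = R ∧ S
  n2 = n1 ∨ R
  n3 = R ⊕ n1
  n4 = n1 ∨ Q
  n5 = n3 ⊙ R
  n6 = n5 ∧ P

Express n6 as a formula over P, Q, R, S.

n1 = R ∧ S
n3 = R ⊕ n1 = R ⊕ (R ∧ S)
n5 = n3 ⊙ R = (R ⊕ (R ∧ S)) ⊙ R
n6 = n5 ∧ P = ((R ⊕ (R ∧ S)) ⊙ R) ∧ P

((R ⊕ (R ∧ S)) ⊙ R) ∧ P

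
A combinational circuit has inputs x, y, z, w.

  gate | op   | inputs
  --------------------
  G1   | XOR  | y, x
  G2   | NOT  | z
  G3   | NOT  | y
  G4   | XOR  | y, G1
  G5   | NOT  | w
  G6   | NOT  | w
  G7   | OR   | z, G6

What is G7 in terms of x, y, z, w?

z OR NOT w

G6 = NOT w
G7 = z OR G6 = z OR NOT w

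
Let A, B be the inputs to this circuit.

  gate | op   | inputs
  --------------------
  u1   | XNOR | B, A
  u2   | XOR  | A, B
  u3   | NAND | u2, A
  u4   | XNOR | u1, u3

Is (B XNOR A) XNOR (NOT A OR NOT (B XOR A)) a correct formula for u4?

u1 = B XNOR A
u2 = A XOR B
u3 = u2 NAND A = (A XOR B) NAND A
u4 = u1 XNOR u3 = (B XNOR A) XNOR ((A XOR B) NAND A)
At A=0, B=1: circuit gives 0, formula gives 0.
At A=0, B=0: circuit gives 1, formula gives 1.
Agrees on all 4 inputs.

Yes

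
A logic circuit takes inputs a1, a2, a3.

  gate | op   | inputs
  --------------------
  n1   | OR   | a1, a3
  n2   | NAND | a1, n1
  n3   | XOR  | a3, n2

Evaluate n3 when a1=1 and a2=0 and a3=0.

n1 = 1 OR 0 = 1
n2 = 1 NAND 1 = 0
n3 = 0 XOR 0 = 0

0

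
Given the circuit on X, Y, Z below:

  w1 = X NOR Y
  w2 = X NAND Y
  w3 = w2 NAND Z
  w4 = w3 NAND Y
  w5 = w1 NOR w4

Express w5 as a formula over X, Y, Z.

w1 = X NOR Y
w2 = X NAND Y
w3 = w2 NAND Z = (X NAND Y) NAND Z
w4 = w3 NAND Y = ((X NAND Y) NAND Z) NAND Y
w5 = w1 NOR w4 = (X NOR Y) NOR (((X NAND Y) NAND Z) NAND Y)

(X NOR Y) NOR (((X NAND Y) NAND Z) NAND Y)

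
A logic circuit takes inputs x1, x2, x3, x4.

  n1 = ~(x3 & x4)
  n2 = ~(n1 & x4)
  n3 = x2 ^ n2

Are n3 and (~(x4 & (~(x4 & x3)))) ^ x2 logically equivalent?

Yes

n1 = ~(x3 & x4)
n2 = ~(n1 & x4) = ~((~(x3 & x4)) & x4)
n3 = x2 ^ n2 = x2 ^ (~((~(x3 & x4)) & x4))
At x1=0, x2=0, x3=0, x4=1: circuit gives 0, formula gives 0.
At x1=0, x2=0, x3=0, x4=0: circuit gives 1, formula gives 1.
Agrees on all 16 inputs.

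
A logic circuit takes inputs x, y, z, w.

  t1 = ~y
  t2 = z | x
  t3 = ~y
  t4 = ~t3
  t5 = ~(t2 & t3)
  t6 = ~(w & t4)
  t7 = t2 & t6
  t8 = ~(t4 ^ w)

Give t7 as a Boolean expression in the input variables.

t2 = z | x
t3 = ~y
t4 = ~t3 = ~~y
t6 = ~(w & t4) = ~(w & ~~y)
t7 = t2 & t6 = (z | x) & (~(w & ~~y))

(z | x) & (~(w & ~~y))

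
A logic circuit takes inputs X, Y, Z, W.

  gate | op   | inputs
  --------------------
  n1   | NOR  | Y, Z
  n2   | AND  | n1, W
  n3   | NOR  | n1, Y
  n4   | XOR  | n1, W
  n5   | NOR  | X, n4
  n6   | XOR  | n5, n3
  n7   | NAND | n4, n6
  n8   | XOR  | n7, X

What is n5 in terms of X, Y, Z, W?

n1 = Y NOR Z
n4 = n1 XOR W = (Y NOR Z) XOR W
n5 = X NOR n4 = X NOR ((Y NOR Z) XOR W)

X NOR ((Y NOR Z) XOR W)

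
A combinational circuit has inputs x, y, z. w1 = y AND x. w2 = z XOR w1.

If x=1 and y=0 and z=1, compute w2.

w1 = 0 AND 1 = 0
w2 = 1 XOR 0 = 1

1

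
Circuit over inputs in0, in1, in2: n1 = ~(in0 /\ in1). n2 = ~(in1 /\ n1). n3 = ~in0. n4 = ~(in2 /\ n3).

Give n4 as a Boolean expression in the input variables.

n3 = ~in0
n4 = ~(in2 /\ n3) = ~(in2 /\ ~in0)

~(in2 /\ ~in0)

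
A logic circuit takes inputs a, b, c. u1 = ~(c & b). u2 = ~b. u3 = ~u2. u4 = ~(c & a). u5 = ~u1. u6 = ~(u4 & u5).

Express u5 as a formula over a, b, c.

u1 = ~(c & b)
u5 = ~u1 = ~(~(c & b))

~(~(c & b))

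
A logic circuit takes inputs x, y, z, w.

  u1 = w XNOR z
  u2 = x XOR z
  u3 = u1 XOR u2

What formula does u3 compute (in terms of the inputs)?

u1 = w XNOR z
u2 = x XOR z
u3 = u1 XOR u2 = (w XNOR z) XOR (x XOR z)

(w XNOR z) XOR (x XOR z)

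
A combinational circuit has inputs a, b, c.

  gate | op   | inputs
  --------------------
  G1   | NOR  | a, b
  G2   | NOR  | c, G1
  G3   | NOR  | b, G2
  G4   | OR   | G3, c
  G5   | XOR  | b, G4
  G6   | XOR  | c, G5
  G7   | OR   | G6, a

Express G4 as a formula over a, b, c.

G1 = a NOR b
G2 = c NOR G1 = c NOR (a NOR b)
G3 = b NOR G2 = b NOR (c NOR (a NOR b))
G4 = G3 OR c = (b NOR (c NOR (a NOR b))) OR c

(b NOR (c NOR (a NOR b))) OR c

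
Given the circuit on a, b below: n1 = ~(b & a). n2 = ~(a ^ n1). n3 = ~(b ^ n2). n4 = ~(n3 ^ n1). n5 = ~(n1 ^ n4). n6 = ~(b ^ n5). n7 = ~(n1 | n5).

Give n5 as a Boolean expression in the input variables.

~((~(b & a)) ^ (~((~(b ^ (~(a ^ (~(b & a)))))) ^ (~(b & a)))))

n1 = ~(b & a)
n2 = ~(a ^ n1) = ~(a ^ (~(b & a)))
n3 = ~(b ^ n2) = ~(b ^ (~(a ^ (~(b & a)))))
n4 = ~(n3 ^ n1) = ~((~(b ^ (~(a ^ (~(b & a)))))) ^ (~(b & a)))
n5 = ~(n1 ^ n4) = ~((~(b & a)) ^ (~((~(b ^ (~(a ^ (~(b & a)))))) ^ (~(b & a)))))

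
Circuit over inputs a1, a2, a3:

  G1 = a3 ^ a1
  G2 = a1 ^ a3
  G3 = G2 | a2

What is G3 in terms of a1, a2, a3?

G2 = a1 ^ a3
G3 = G2 | a2 = (a1 ^ a3) | a2

(a1 ^ a3) | a2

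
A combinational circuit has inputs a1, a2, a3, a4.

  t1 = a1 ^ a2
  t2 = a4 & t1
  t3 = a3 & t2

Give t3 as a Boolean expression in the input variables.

a3 & (a4 & (a1 ^ a2))

t1 = a1 ^ a2
t2 = a4 & t1 = a4 & (a1 ^ a2)
t3 = a3 & t2 = a3 & (a4 & (a1 ^ a2))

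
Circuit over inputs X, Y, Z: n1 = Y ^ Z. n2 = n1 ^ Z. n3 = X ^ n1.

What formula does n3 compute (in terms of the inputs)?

X ^ (Y ^ Z)

n1 = Y ^ Z
n3 = X ^ n1 = X ^ (Y ^ Z)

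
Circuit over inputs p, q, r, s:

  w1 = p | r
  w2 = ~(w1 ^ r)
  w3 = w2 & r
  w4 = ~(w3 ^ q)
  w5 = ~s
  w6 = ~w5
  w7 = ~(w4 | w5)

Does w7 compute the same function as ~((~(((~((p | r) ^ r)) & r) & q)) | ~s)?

w1 = p | r
w2 = ~(w1 ^ r) = ~((p | r) ^ r)
w3 = w2 & r = (~((p | r) ^ r)) & r
w4 = ~(w3 ^ q) = ~(((~((p | r) ^ r)) & r) ^ q)
w5 = ~s
w7 = ~(w4 | w5) = ~((~(((~((p | r) ^ r)) & r) ^ q)) | ~s)
At p=0, q=0, r=1, s=1: circuit gives 1, formula gives 0.

No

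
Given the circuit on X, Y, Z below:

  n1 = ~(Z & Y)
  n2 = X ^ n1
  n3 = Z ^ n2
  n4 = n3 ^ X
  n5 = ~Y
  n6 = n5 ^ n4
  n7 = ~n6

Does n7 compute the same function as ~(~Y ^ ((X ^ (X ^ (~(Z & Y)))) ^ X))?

n1 = ~(Z & Y)
n2 = X ^ n1 = X ^ (~(Z & Y))
n3 = Z ^ n2 = Z ^ (X ^ (~(Z & Y)))
n4 = n3 ^ X = (Z ^ (X ^ (~(Z & Y)))) ^ X
n5 = ~Y
n6 = n5 ^ n4 = ~Y ^ ((Z ^ (X ^ (~(Z & Y)))) ^ X)
n7 = ~n6 = ~(~Y ^ ((Z ^ (X ^ (~(Z & Y)))) ^ X))
At X=0, Y=0, Z=1: circuit gives 0, formula gives 1.

No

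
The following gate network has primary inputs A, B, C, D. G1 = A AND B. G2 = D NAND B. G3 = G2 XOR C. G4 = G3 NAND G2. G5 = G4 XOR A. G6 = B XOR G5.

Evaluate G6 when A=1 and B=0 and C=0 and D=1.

1

G2 = 1 NAND 0 = 1
G3 = 1 XOR 0 = 1
G4 = 1 NAND 1 = 0
G5 = 0 XOR 1 = 1
G6 = 0 XOR 1 = 1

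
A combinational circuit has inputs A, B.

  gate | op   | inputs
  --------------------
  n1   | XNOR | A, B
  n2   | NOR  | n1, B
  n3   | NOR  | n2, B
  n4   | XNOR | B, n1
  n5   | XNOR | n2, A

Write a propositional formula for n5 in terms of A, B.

n1 = A XNOR B
n2 = n1 NOR B = (A XNOR B) NOR B
n5 = n2 XNOR A = ((A XNOR B) NOR B) XNOR A

((A XNOR B) NOR B) XNOR A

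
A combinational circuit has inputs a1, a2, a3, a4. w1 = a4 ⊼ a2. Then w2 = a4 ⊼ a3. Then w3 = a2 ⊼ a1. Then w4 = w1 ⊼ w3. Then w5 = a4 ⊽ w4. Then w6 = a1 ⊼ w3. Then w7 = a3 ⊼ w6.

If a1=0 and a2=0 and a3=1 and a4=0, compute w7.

0

w3 = 0 ⊼ 0 = 1
w6 = 0 ⊼ 1 = 1
w7 = 1 ⊼ 1 = 0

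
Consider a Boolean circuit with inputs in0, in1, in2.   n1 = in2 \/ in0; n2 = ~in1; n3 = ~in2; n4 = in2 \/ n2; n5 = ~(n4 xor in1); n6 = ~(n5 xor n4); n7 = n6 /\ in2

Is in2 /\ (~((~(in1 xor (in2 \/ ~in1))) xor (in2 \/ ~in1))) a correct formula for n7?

Yes

n2 = ~in1
n4 = in2 \/ n2 = in2 \/ ~in1
n5 = ~(n4 xor in1) = ~((in2 \/ ~in1) xor in1)
n6 = ~(n5 xor n4) = ~((~((in2 \/ ~in1) xor in1)) xor (in2 \/ ~in1))
n7 = n6 /\ in2 = (~((~((in2 \/ ~in1) xor in1)) xor (in2 \/ ~in1))) /\ in2
At in0=0, in1=0, in2=0: circuit gives 0, formula gives 0.
At in0=0, in1=1, in2=1: circuit gives 1, formula gives 1.
Agrees on all 8 inputs.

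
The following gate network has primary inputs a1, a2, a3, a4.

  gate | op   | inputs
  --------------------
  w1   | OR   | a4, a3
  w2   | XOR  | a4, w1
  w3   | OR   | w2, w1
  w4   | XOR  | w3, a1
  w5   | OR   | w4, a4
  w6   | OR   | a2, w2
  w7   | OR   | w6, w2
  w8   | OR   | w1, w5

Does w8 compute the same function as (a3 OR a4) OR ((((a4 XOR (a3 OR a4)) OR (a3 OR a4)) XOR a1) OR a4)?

w1 = a4 OR a3
w2 = a4 XOR w1 = a4 XOR (a4 OR a3)
w3 = w2 OR w1 = (a4 XOR (a4 OR a3)) OR (a4 OR a3)
w4 = w3 XOR a1 = ((a4 XOR (a4 OR a3)) OR (a4 OR a3)) XOR a1
w5 = w4 OR a4 = (((a4 XOR (a4 OR a3)) OR (a4 OR a3)) XOR a1) OR a4
w8 = w1 OR w5 = (a4 OR a3) OR ((((a4 XOR (a4 OR a3)) OR (a4 OR a3)) XOR a1) OR a4)
At a1=0, a2=0, a3=0, a4=0: circuit gives 0, formula gives 0.
At a1=0, a2=0, a3=0, a4=1: circuit gives 1, formula gives 1.
Agrees on all 16 inputs.

Yes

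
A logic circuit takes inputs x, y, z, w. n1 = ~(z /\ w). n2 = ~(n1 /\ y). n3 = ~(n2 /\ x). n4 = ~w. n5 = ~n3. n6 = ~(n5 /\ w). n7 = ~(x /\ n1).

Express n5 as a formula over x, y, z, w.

n1 = ~(z /\ w)
n2 = ~(n1 /\ y) = ~((~(z /\ w)) /\ y)
n3 = ~(n2 /\ x) = ~((~((~(z /\ w)) /\ y)) /\ x)
n5 = ~n3 = ~(~((~((~(z /\ w)) /\ y)) /\ x))

~(~((~((~(z /\ w)) /\ y)) /\ x))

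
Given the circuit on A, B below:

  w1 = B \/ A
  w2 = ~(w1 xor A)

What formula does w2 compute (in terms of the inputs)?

w1 = B \/ A
w2 = ~(w1 xor A) = ~((B \/ A) xor A)

~((B \/ A) xor A)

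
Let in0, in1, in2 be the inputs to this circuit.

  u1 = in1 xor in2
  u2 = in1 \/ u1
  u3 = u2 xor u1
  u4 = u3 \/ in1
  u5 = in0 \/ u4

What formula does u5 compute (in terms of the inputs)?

u1 = in1 xor in2
u2 = in1 \/ u1 = in1 \/ (in1 xor in2)
u3 = u2 xor u1 = (in1 \/ (in1 xor in2)) xor (in1 xor in2)
u4 = u3 \/ in1 = ((in1 \/ (in1 xor in2)) xor (in1 xor in2)) \/ in1
u5 = in0 \/ u4 = in0 \/ (((in1 \/ (in1 xor in2)) xor (in1 xor in2)) \/ in1)

in0 \/ (((in1 \/ (in1 xor in2)) xor (in1 xor in2)) \/ in1)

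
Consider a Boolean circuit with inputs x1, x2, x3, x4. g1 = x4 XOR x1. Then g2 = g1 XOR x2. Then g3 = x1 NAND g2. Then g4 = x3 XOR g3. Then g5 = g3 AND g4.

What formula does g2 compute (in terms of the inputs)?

(x4 XOR x1) XOR x2

g1 = x4 XOR x1
g2 = g1 XOR x2 = (x4 XOR x1) XOR x2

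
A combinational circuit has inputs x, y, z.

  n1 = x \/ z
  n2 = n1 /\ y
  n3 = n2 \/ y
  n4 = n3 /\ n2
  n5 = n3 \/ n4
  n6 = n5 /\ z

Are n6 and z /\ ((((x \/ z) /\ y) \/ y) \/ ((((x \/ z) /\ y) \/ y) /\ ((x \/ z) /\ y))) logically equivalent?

Yes

n1 = x \/ z
n2 = n1 /\ y = (x \/ z) /\ y
n3 = n2 \/ y = ((x \/ z) /\ y) \/ y
n4 = n3 /\ n2 = (((x \/ z) /\ y) \/ y) /\ ((x \/ z) /\ y)
n5 = n3 \/ n4 = (((x \/ z) /\ y) \/ y) \/ ((((x \/ z) /\ y) \/ y) /\ ((x \/ z) /\ y))
n6 = n5 /\ z = ((((x \/ z) /\ y) \/ y) \/ ((((x \/ z) /\ y) \/ y) /\ ((x \/ z) /\ y))) /\ z
At x=0, y=0, z=0: circuit gives 0, formula gives 0.
At x=0, y=1, z=1: circuit gives 1, formula gives 1.
Agrees on all 8 inputs.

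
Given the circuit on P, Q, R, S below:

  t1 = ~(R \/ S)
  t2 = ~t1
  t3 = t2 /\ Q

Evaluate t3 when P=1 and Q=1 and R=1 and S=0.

1

t1 = ~(1 \/ 0) = 0
t2 = ~0 = 1
t3 = 1 /\ 1 = 1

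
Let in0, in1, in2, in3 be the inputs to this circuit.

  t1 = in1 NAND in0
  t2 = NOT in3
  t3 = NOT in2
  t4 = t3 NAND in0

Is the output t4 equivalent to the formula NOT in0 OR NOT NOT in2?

t3 = NOT in2
t4 = t3 NAND in0 = NOT in2 NAND in0
At in0=1, in1=0, in2=0, in3=0: circuit gives 0, formula gives 0.
At in0=0, in1=0, in2=0, in3=0: circuit gives 1, formula gives 1.
Agrees on all 16 inputs.

Yes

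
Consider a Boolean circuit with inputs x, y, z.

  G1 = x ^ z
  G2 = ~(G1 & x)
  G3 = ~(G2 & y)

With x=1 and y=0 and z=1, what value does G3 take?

1

G1 = 1 ^ 1 = 0
G2 = ~(0 & 1) = 1
G3 = ~(1 & 0) = 1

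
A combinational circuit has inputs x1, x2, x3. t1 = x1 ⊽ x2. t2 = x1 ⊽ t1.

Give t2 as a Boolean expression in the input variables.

x1 ⊽ (x1 ⊽ x2)

t1 = x1 ⊽ x2
t2 = x1 ⊽ t1 = x1 ⊽ (x1 ⊽ x2)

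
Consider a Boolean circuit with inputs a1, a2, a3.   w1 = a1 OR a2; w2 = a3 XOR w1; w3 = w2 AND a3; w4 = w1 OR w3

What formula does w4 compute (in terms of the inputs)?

w1 = a1 OR a2
w2 = a3 XOR w1 = a3 XOR (a1 OR a2)
w3 = w2 AND a3 = (a3 XOR (a1 OR a2)) AND a3
w4 = w1 OR w3 = (a1 OR a2) OR ((a3 XOR (a1 OR a2)) AND a3)

(a1 OR a2) OR ((a3 XOR (a1 OR a2)) AND a3)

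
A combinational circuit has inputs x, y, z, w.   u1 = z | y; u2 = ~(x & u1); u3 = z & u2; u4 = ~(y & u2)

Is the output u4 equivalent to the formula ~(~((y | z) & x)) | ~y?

u1 = z | y
u2 = ~(x & u1) = ~(x & (z | y))
u4 = ~(y & u2) = ~(y & (~(x & (z | y))))
At x=0, y=1, z=0, w=0: circuit gives 0, formula gives 0.
At x=0, y=0, z=0, w=0: circuit gives 1, formula gives 1.
Agrees on all 16 inputs.

Yes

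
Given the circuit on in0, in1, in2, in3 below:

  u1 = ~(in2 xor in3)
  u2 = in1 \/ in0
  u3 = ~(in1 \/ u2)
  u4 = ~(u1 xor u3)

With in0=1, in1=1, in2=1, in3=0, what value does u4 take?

1

u1 = ~(1 xor 0) = 0
u2 = 1 \/ 1 = 1
u3 = ~(1 \/ 1) = 0
u4 = ~(0 xor 0) = 1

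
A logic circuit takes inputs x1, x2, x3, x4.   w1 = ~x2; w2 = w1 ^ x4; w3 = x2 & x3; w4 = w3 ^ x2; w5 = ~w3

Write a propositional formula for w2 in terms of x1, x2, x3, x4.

~x2 ^ x4

w1 = ~x2
w2 = w1 ^ x4 = ~x2 ^ x4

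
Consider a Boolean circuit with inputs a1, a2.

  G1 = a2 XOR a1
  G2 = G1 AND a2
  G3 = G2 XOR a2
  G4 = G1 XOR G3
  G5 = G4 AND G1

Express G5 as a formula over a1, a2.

((a2 XOR a1) XOR (((a2 XOR a1) AND a2) XOR a2)) AND (a2 XOR a1)

G1 = a2 XOR a1
G2 = G1 AND a2 = (a2 XOR a1) AND a2
G3 = G2 XOR a2 = ((a2 XOR a1) AND a2) XOR a2
G4 = G1 XOR G3 = (a2 XOR a1) XOR (((a2 XOR a1) AND a2) XOR a2)
G5 = G4 AND G1 = ((a2 XOR a1) XOR (((a2 XOR a1) AND a2) XOR a2)) AND (a2 XOR a1)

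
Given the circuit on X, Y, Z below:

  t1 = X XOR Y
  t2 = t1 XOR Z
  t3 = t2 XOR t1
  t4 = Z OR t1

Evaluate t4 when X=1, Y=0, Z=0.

t1 = 1 XOR 0 = 1
t4 = 0 OR 1 = 1

1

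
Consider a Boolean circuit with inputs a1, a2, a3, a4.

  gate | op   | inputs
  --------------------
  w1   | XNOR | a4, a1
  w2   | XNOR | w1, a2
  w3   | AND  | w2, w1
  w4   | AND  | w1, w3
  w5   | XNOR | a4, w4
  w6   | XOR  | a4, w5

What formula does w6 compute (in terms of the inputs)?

w1 = a4 XNOR a1
w2 = w1 XNOR a2 = (a4 XNOR a1) XNOR a2
w3 = w2 AND w1 = ((a4 XNOR a1) XNOR a2) AND (a4 XNOR a1)
w4 = w1 AND w3 = (a4 XNOR a1) AND (((a4 XNOR a1) XNOR a2) AND (a4 XNOR a1))
w5 = a4 XNOR w4 = a4 XNOR ((a4 XNOR a1) AND (((a4 XNOR a1) XNOR a2) AND (a4 XNOR a1)))
w6 = a4 XOR w5 = a4 XOR (a4 XNOR ((a4 XNOR a1) AND (((a4 XNOR a1) XNOR a2) AND (a4 XNOR a1))))

a4 XOR (a4 XNOR ((a4 XNOR a1) AND (((a4 XNOR a1) XNOR a2) AND (a4 XNOR a1))))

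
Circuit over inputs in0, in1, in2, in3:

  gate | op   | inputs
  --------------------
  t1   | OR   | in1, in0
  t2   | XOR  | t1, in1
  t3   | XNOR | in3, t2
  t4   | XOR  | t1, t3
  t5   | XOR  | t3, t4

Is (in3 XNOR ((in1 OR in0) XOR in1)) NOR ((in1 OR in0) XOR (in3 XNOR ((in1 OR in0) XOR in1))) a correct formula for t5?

t1 = in1 OR in0
t2 = t1 XOR in1 = (in1 OR in0) XOR in1
t3 = in3 XNOR t2 = in3 XNOR ((in1 OR in0) XOR in1)
t4 = t1 XOR t3 = (in1 OR in0) XOR (in3 XNOR ((in1 OR in0) XOR in1))
t5 = t3 XOR t4 = (in3 XNOR ((in1 OR in0) XOR in1)) XOR ((in1 OR in0) XOR (in3 XNOR ((in1 OR in0) XOR in1)))
At in0=0, in1=0, in2=0, in3=1: circuit gives 0, formula gives 1.

No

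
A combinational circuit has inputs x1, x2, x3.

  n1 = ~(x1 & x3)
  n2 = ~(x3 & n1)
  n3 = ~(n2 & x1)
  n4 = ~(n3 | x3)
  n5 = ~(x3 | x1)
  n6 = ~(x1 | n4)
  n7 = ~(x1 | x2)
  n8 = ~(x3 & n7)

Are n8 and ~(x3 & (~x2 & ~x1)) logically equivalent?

Yes

n7 = ~(x1 | x2)
n8 = ~(x3 & n7) = ~(x3 & (~(x1 | x2)))
At x1=0, x2=0, x3=1: circuit gives 0, formula gives 0.
At x1=0, x2=0, x3=0: circuit gives 1, formula gives 1.
Agrees on all 8 inputs.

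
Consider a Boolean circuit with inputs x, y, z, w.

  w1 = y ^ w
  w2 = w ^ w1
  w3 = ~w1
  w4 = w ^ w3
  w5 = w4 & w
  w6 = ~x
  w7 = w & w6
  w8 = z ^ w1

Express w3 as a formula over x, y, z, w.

w1 = y ^ w
w3 = ~w1 = ~(y ^ w)

~(y ^ w)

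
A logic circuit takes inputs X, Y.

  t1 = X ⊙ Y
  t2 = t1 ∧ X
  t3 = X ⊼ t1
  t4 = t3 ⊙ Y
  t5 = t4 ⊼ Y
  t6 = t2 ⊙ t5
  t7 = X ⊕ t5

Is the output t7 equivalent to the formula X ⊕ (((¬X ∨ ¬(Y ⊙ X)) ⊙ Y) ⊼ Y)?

Yes

t1 = X ⊙ Y
t3 = X ⊼ t1 = X ⊼ (X ⊙ Y)
t4 = t3 ⊙ Y = (X ⊼ (X ⊙ Y)) ⊙ Y
t5 = t4 ⊼ Y = ((X ⊼ (X ⊙ Y)) ⊙ Y) ⊼ Y
t7 = X ⊕ t5 = X ⊕ (((X ⊼ (X ⊙ Y)) ⊙ Y) ⊼ Y)
At X=0, Y=1: circuit gives 0, formula gives 0.
At X=0, Y=0: circuit gives 1, formula gives 1.
Agrees on all 4 inputs.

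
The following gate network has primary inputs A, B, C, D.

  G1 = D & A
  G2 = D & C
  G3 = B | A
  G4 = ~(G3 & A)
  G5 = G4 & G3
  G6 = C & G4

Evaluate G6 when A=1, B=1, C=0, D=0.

0

G3 = 1 | 1 = 1
G4 = ~(1 & 1) = 0
G6 = 0 & 0 = 0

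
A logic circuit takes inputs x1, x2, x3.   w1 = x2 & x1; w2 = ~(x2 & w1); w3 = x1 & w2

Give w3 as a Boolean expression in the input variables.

w1 = x2 & x1
w2 = ~(x2 & w1) = ~(x2 & (x2 & x1))
w3 = x1 & w2 = x1 & (~(x2 & (x2 & x1)))

x1 & (~(x2 & (x2 & x1)))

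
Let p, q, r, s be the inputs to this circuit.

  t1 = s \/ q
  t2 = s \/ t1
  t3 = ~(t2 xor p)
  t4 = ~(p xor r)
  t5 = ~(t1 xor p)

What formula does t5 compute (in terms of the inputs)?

t1 = s \/ q
t5 = ~(t1 xor p) = ~((s \/ q) xor p)

~((s \/ q) xor p)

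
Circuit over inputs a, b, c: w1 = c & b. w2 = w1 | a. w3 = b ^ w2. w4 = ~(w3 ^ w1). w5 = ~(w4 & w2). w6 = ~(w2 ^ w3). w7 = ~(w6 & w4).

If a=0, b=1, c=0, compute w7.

1

w1 = 0 & 1 = 0
w2 = 0 | 0 = 0
w3 = 1 ^ 0 = 1
w4 = ~(1 ^ 0) = 0
w6 = ~(0 ^ 1) = 0
w7 = ~(0 & 0) = 1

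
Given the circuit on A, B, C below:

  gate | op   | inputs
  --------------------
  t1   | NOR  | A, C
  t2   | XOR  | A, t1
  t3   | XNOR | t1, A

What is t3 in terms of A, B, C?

(A NOR C) XNOR A

t1 = A NOR C
t3 = t1 XNOR A = (A NOR C) XNOR A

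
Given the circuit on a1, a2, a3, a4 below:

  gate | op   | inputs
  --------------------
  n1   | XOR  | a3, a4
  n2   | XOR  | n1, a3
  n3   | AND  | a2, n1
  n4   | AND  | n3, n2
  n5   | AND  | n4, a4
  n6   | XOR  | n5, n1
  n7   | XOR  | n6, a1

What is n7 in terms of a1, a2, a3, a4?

n1 = a3 XOR a4
n2 = n1 XOR a3 = (a3 XOR a4) XOR a3
n3 = a2 AND n1 = a2 AND (a3 XOR a4)
n4 = n3 AND n2 = (a2 AND (a3 XOR a4)) AND ((a3 XOR a4) XOR a3)
n5 = n4 AND a4 = ((a2 AND (a3 XOR a4)) AND ((a3 XOR a4) XOR a3)) AND a4
n6 = n5 XOR n1 = (((a2 AND (a3 XOR a4)) AND ((a3 XOR a4) XOR a3)) AND a4) XOR (a3 XOR a4)
n7 = n6 XOR a1 = ((((a2 AND (a3 XOR a4)) AND ((a3 XOR a4) XOR a3)) AND a4) XOR (a3 XOR a4)) XOR a1

((((a2 AND (a3 XOR a4)) AND ((a3 XOR a4) XOR a3)) AND a4) XOR (a3 XOR a4)) XOR a1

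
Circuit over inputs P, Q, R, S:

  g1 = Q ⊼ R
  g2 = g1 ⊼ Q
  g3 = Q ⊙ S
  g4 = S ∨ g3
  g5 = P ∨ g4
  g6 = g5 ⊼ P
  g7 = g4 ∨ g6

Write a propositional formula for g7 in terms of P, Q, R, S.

(S ∨ (Q ⊙ S)) ∨ ((P ∨ (S ∨ (Q ⊙ S))) ⊼ P)

g3 = Q ⊙ S
g4 = S ∨ g3 = S ∨ (Q ⊙ S)
g5 = P ∨ g4 = P ∨ (S ∨ (Q ⊙ S))
g6 = g5 ⊼ P = (P ∨ (S ∨ (Q ⊙ S))) ⊼ P
g7 = g4 ∨ g6 = (S ∨ (Q ⊙ S)) ∨ ((P ∨ (S ∨ (Q ⊙ S))) ⊼ P)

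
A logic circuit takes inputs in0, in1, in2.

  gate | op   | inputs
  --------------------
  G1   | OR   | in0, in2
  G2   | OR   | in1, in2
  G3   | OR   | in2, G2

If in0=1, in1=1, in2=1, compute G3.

1

G2 = 1 OR 1 = 1
G3 = 1 OR 1 = 1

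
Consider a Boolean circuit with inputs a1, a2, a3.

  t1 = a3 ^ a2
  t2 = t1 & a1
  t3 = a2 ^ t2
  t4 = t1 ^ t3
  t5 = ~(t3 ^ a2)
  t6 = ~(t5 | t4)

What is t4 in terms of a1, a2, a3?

(a3 ^ a2) ^ (a2 ^ ((a3 ^ a2) & a1))

t1 = a3 ^ a2
t2 = t1 & a1 = (a3 ^ a2) & a1
t3 = a2 ^ t2 = a2 ^ ((a3 ^ a2) & a1)
t4 = t1 ^ t3 = (a3 ^ a2) ^ (a2 ^ ((a3 ^ a2) & a1))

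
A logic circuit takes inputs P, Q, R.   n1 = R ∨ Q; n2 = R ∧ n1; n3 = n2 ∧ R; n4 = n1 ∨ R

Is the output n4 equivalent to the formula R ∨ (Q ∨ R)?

n1 = R ∨ Q
n4 = n1 ∨ R = (R ∨ Q) ∨ R
At P=0, Q=0, R=0: circuit gives 0, formula gives 0.
At P=0, Q=0, R=1: circuit gives 1, formula gives 1.
Agrees on all 8 inputs.

Yes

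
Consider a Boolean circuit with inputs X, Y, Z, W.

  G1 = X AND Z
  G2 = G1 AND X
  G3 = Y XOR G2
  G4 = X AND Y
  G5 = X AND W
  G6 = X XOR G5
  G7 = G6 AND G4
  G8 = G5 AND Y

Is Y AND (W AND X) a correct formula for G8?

G5 = X AND W
G8 = G5 AND Y = (X AND W) AND Y
At X=0, Y=0, Z=0, W=0: circuit gives 0, formula gives 0.
At X=1, Y=1, Z=0, W=1: circuit gives 1, formula gives 1.
Agrees on all 16 inputs.

Yes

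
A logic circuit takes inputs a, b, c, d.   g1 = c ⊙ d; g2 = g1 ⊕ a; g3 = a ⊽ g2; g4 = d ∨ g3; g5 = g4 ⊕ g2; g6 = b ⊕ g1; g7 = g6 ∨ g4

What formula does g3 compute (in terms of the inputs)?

g1 = c ⊙ d
g2 = g1 ⊕ a = (c ⊙ d) ⊕ a
g3 = a ⊽ g2 = a ⊽ ((c ⊙ d) ⊕ a)

a ⊽ ((c ⊙ d) ⊕ a)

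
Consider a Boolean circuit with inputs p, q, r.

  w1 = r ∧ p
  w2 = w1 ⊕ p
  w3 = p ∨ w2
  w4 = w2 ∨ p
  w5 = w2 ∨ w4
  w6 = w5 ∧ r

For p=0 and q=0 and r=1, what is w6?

0

w1 = 1 ∧ 0 = 0
w2 = 0 ⊕ 0 = 0
w4 = 0 ∨ 0 = 0
w5 = 0 ∨ 0 = 0
w6 = 0 ∧ 1 = 0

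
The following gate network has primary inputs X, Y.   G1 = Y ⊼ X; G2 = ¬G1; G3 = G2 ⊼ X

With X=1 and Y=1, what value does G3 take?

0

G1 = 1 ⊼ 1 = 0
G2 = ¬0 = 1
G3 = 1 ⊼ 1 = 0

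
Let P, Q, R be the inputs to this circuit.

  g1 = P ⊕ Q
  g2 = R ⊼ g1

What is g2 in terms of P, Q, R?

R ⊼ (P ⊕ Q)

g1 = P ⊕ Q
g2 = R ⊼ g1 = R ⊼ (P ⊕ Q)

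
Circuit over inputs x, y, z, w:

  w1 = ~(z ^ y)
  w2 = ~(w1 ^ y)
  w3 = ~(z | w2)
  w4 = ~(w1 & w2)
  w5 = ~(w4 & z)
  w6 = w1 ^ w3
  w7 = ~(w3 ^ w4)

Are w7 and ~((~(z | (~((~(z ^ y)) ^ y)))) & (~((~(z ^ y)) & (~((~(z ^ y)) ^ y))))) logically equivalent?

w1 = ~(z ^ y)
w2 = ~(w1 ^ y) = ~((~(z ^ y)) ^ y)
w3 = ~(z | w2) = ~(z | (~((~(z ^ y)) ^ y)))
w4 = ~(w1 & w2) = ~((~(z ^ y)) & (~((~(z ^ y)) ^ y)))
w7 = ~(w3 ^ w4) = ~((~(z | (~((~(z ^ y)) ^ y)))) ^ (~((~(z ^ y)) & (~((~(z ^ y)) ^ y)))))
At x=0, y=0, z=0, w=0: circuit gives 1, formula gives 0.

No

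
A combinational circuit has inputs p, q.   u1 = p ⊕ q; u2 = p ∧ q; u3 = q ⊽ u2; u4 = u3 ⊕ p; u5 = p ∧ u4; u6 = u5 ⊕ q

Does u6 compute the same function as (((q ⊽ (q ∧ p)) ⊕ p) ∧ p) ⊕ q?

Yes

u2 = p ∧ q
u3 = q ⊽ u2 = q ⊽ (p ∧ q)
u4 = u3 ⊕ p = (q ⊽ (p ∧ q)) ⊕ p
u5 = p ∧ u4 = p ∧ ((q ⊽ (p ∧ q)) ⊕ p)
u6 = u5 ⊕ q = (p ∧ ((q ⊽ (p ∧ q)) ⊕ p)) ⊕ q
At p=0, q=0: circuit gives 0, formula gives 0.
At p=0, q=1: circuit gives 1, formula gives 1.
Agrees on all 4 inputs.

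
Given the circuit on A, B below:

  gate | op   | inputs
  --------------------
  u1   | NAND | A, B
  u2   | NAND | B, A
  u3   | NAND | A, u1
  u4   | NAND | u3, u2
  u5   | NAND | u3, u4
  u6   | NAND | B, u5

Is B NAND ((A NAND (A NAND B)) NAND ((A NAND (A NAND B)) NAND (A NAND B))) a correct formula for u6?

Yes

u1 = A NAND B
u2 = B NAND A
u3 = A NAND u1 = A NAND (A NAND B)
u4 = u3 NAND u2 = (A NAND (A NAND B)) NAND (B NAND A)
u5 = u3 NAND u4 = (A NAND (A NAND B)) NAND ((A NAND (A NAND B)) NAND (B NAND A))
u6 = B NAND u5 = B NAND ((A NAND (A NAND B)) NAND ((A NAND (A NAND B)) NAND (B NAND A)))
At A=0, B=1: circuit gives 0, formula gives 0.
At A=0, B=0: circuit gives 1, formula gives 1.
Agrees on all 4 inputs.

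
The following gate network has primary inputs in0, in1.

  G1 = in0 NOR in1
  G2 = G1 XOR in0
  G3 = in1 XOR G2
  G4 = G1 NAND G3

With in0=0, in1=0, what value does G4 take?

G1 = 0 NOR 0 = 1
G2 = 1 XOR 0 = 1
G3 = 0 XOR 1 = 1
G4 = 1 NAND 1 = 0

0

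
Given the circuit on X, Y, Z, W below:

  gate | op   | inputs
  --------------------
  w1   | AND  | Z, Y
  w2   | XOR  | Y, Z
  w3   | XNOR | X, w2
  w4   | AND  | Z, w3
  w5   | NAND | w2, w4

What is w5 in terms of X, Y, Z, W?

(Y XOR Z) NAND (Z AND (X XNOR (Y XOR Z)))

w2 = Y XOR Z
w3 = X XNOR w2 = X XNOR (Y XOR Z)
w4 = Z AND w3 = Z AND (X XNOR (Y XOR Z))
w5 = w2 NAND w4 = (Y XOR Z) NAND (Z AND (X XNOR (Y XOR Z)))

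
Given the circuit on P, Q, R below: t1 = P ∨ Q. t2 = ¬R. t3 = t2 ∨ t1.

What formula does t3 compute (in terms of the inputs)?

¬R ∨ (P ∨ Q)

t1 = P ∨ Q
t2 = ¬R
t3 = t2 ∨ t1 = ¬R ∨ (P ∨ Q)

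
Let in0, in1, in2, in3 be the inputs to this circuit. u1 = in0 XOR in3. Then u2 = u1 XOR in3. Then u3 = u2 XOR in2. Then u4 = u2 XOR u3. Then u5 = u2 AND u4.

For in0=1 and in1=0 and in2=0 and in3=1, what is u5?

u1 = 1 XOR 1 = 0
u2 = 0 XOR 1 = 1
u3 = 1 XOR 0 = 1
u4 = 1 XOR 1 = 0
u5 = 1 AND 0 = 0

0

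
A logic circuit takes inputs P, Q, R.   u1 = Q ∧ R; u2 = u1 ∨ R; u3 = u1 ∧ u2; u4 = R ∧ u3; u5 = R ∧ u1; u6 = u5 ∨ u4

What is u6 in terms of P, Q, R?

u1 = Q ∧ R
u2 = u1 ∨ R = (Q ∧ R) ∨ R
u3 = u1 ∧ u2 = (Q ∧ R) ∧ ((Q ∧ R) ∨ R)
u4 = R ∧ u3 = R ∧ ((Q ∧ R) ∧ ((Q ∧ R) ∨ R))
u5 = R ∧ u1 = R ∧ (Q ∧ R)
u6 = u5 ∨ u4 = (R ∧ (Q ∧ R)) ∨ (R ∧ ((Q ∧ R) ∧ ((Q ∧ R) ∨ R)))

(R ∧ (Q ∧ R)) ∨ (R ∧ ((Q ∧ R) ∧ ((Q ∧ R) ∨ R)))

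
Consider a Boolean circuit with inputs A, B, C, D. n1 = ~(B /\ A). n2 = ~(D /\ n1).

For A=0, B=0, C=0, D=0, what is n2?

n1 = ~(0 /\ 0) = 1
n2 = ~(0 /\ 1) = 1

1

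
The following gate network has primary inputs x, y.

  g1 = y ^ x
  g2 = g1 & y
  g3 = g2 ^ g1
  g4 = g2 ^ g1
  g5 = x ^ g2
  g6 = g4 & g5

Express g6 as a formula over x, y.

g1 = y ^ x
g2 = g1 & y = (y ^ x) & y
g4 = g2 ^ g1 = ((y ^ x) & y) ^ (y ^ x)
g5 = x ^ g2 = x ^ ((y ^ x) & y)
g6 = g4 & g5 = (((y ^ x) & y) ^ (y ^ x)) & (x ^ ((y ^ x) & y))

(((y ^ x) & y) ^ (y ^ x)) & (x ^ ((y ^ x) & y))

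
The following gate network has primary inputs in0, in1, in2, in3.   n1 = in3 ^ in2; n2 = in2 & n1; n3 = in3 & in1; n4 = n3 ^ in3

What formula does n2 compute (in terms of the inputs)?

in2 & (in3 ^ in2)

n1 = in3 ^ in2
n2 = in2 & n1 = in2 & (in3 ^ in2)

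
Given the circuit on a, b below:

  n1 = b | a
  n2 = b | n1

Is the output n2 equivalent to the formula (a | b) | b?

Yes

n1 = b | a
n2 = b | n1 = b | (b | a)
At a=0, b=0: circuit gives 0, formula gives 0.
At a=0, b=1: circuit gives 1, formula gives 1.
Agrees on all 4 inputs.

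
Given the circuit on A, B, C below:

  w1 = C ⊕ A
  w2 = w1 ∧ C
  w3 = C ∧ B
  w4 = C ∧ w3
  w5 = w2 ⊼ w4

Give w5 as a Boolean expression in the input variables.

w1 = C ⊕ A
w2 = w1 ∧ C = (C ⊕ A) ∧ C
w3 = C ∧ B
w4 = C ∧ w3 = C ∧ (C ∧ B)
w5 = w2 ⊼ w4 = ((C ⊕ A) ∧ C) ⊼ (C ∧ (C ∧ B))

((C ⊕ A) ∧ C) ⊼ (C ∧ (C ∧ B))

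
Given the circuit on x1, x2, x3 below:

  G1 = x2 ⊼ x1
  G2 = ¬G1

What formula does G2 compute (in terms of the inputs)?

G1 = x2 ⊼ x1
G2 = ¬G1 = ¬(x2 ⊼ x1)

¬(x2 ⊼ x1)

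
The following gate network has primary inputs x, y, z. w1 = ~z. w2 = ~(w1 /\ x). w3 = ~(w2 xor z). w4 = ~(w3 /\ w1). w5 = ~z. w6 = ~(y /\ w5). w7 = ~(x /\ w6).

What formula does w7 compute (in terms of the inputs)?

w5 = ~z
w6 = ~(y /\ w5) = ~(y /\ ~z)
w7 = ~(x /\ w6) = ~(x /\ (~(y /\ ~z)))

~(x /\ (~(y /\ ~z)))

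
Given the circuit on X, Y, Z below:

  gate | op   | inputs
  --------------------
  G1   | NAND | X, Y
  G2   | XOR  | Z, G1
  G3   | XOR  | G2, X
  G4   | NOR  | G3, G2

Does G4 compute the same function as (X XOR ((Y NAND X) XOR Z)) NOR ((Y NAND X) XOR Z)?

Yes

G1 = X NAND Y
G2 = Z XOR G1 = Z XOR (X NAND Y)
G3 = G2 XOR X = (Z XOR (X NAND Y)) XOR X
G4 = G3 NOR G2 = ((Z XOR (X NAND Y)) XOR X) NOR (Z XOR (X NAND Y))
At X=0, Y=0, Z=0: circuit gives 0, formula gives 0.
At X=0, Y=0, Z=1: circuit gives 1, formula gives 1.
Agrees on all 8 inputs.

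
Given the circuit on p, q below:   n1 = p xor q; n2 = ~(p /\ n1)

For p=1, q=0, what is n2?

n1 = 1 xor 0 = 1
n2 = ~(1 /\ 1) = 0

0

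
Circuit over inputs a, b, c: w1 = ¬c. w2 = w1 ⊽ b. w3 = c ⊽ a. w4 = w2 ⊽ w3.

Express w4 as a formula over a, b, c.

(¬c ⊽ b) ⊽ (c ⊽ a)

w1 = ¬c
w2 = w1 ⊽ b = ¬c ⊽ b
w3 = c ⊽ a
w4 = w2 ⊽ w3 = (¬c ⊽ b) ⊽ (c ⊽ a)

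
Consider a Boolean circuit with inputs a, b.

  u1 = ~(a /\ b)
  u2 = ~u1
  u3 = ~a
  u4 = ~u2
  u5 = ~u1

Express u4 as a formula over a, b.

~~(~(a /\ b))

u1 = ~(a /\ b)
u2 = ~u1 = ~(~(a /\ b))
u4 = ~u2 = ~~(~(a /\ b))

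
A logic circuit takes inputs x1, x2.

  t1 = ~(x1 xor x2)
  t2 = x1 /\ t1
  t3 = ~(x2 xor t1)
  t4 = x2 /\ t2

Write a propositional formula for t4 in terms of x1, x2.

x2 /\ (x1 /\ (~(x1 xor x2)))

t1 = ~(x1 xor x2)
t2 = x1 /\ t1 = x1 /\ (~(x1 xor x2))
t4 = x2 /\ t2 = x2 /\ (x1 /\ (~(x1 xor x2)))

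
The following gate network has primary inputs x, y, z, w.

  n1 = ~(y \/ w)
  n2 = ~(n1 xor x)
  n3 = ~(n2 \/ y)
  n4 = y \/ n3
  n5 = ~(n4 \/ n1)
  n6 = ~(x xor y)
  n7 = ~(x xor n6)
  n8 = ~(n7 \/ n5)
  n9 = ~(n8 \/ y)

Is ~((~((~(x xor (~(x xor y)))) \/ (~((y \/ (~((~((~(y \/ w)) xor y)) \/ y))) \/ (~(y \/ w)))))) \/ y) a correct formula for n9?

n1 = ~(y \/ w)
n2 = ~(n1 xor x) = ~((~(y \/ w)) xor x)
n3 = ~(n2 \/ y) = ~((~((~(y \/ w)) xor x)) \/ y)
n4 = y \/ n3 = y \/ (~((~((~(y \/ w)) xor x)) \/ y))
n5 = ~(n4 \/ n1) = ~((y \/ (~((~((~(y \/ w)) xor x)) \/ y))) \/ (~(y \/ w)))
n6 = ~(x xor y)
n7 = ~(x xor n6) = ~(x xor (~(x xor y)))
n8 = ~(n7 \/ n5) = ~((~(x xor (~(x xor y)))) \/ (~((y \/ (~((~((~(y \/ w)) xor x)) \/ y))) \/ (~(y \/ w)))))
n9 = ~(n8 \/ y) = ~((~((~(x xor (~(x xor y)))) \/ (~((y \/ (~((~((~(y \/ w)) xor x)) \/ y))) \/ (~(y \/ w)))))) \/ y)
At x=1, y=0, z=0, w=1: circuit gives 0, formula gives 1.

No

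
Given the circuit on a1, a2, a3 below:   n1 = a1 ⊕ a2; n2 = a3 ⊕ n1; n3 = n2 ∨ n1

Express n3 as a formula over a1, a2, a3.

n1 = a1 ⊕ a2
n2 = a3 ⊕ n1 = a3 ⊕ (a1 ⊕ a2)
n3 = n2 ∨ n1 = (a3 ⊕ (a1 ⊕ a2)) ∨ (a1 ⊕ a2)

(a3 ⊕ (a1 ⊕ a2)) ∨ (a1 ⊕ a2)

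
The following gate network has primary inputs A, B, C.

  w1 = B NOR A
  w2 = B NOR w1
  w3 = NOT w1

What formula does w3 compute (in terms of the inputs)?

NOT (B NOR A)

w1 = B NOR A
w3 = NOT w1 = NOT (B NOR A)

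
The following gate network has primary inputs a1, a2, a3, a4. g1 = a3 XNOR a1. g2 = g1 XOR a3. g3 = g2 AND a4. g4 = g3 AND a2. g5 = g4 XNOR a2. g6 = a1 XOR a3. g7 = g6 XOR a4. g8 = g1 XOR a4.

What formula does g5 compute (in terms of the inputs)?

g1 = a3 XNOR a1
g2 = g1 XOR a3 = (a3 XNOR a1) XOR a3
g3 = g2 AND a4 = ((a3 XNOR a1) XOR a3) AND a4
g4 = g3 AND a2 = (((a3 XNOR a1) XOR a3) AND a4) AND a2
g5 = g4 XNOR a2 = ((((a3 XNOR a1) XOR a3) AND a4) AND a2) XNOR a2

((((a3 XNOR a1) XOR a3) AND a4) AND a2) XNOR a2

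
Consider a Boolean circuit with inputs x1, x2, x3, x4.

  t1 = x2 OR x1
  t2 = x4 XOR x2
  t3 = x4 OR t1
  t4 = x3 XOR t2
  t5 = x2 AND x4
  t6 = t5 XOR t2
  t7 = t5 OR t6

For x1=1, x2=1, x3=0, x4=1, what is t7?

t2 = 1 XOR 1 = 0
t5 = 1 AND 1 = 1
t6 = 1 XOR 0 = 1
t7 = 1 OR 1 = 1

1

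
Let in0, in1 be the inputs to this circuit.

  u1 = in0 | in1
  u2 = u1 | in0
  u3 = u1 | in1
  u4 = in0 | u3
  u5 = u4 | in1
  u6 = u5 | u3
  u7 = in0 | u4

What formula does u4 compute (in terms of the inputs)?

in0 | ((in0 | in1) | in1)

u1 = in0 | in1
u3 = u1 | in1 = (in0 | in1) | in1
u4 = in0 | u3 = in0 | ((in0 | in1) | in1)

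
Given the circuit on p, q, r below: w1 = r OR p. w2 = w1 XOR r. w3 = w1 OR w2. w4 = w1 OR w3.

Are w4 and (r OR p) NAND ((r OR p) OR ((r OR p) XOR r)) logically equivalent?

No

w1 = r OR p
w2 = w1 XOR r = (r OR p) XOR r
w3 = w1 OR w2 = (r OR p) OR ((r OR p) XOR r)
w4 = w1 OR w3 = (r OR p) OR ((r OR p) OR ((r OR p) XOR r))
At p=0, q=0, r=0: circuit gives 0, formula gives 1.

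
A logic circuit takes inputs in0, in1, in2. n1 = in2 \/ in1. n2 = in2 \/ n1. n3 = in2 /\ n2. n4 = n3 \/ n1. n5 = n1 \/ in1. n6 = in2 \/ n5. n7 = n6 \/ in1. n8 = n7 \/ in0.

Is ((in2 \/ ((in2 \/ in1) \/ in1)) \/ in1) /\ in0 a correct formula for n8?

n1 = in2 \/ in1
n5 = n1 \/ in1 = (in2 \/ in1) \/ in1
n6 = in2 \/ n5 = in2 \/ ((in2 \/ in1) \/ in1)
n7 = n6 \/ in1 = (in2 \/ ((in2 \/ in1) \/ in1)) \/ in1
n8 = n7 \/ in0 = ((in2 \/ ((in2 \/ in1) \/ in1)) \/ in1) \/ in0
At in0=0, in1=0, in2=1: circuit gives 1, formula gives 0.

No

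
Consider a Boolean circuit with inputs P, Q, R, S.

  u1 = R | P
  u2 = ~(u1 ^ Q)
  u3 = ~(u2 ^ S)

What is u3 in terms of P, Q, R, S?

u1 = R | P
u2 = ~(u1 ^ Q) = ~((R | P) ^ Q)
u3 = ~(u2 ^ S) = ~((~((R | P) ^ Q)) ^ S)

~((~((R | P) ^ Q)) ^ S)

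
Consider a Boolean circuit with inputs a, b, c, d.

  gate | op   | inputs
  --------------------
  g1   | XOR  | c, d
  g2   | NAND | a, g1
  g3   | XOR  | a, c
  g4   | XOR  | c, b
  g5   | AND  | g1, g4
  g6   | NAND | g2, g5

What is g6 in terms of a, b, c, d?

(a NAND (c XOR d)) NAND ((c XOR d) AND (c XOR b))

g1 = c XOR d
g2 = a NAND g1 = a NAND (c XOR d)
g4 = c XOR b
g5 = g1 AND g4 = (c XOR d) AND (c XOR b)
g6 = g2 NAND g5 = (a NAND (c XOR d)) NAND ((c XOR d) AND (c XOR b))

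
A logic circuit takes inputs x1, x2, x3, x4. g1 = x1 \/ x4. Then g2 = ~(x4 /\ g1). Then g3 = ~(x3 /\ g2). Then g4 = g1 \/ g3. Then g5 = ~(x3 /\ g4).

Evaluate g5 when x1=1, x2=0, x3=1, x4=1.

0

g1 = 1 \/ 1 = 1
g2 = ~(1 /\ 1) = 0
g3 = ~(1 /\ 0) = 1
g4 = 1 \/ 1 = 1
g5 = ~(1 /\ 1) = 0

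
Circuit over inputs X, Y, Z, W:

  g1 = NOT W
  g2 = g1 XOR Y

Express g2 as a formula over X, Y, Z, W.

NOT W XOR Y

g1 = NOT W
g2 = g1 XOR Y = NOT W XOR Y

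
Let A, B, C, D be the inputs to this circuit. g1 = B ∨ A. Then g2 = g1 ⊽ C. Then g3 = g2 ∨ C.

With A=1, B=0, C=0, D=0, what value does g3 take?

g1 = 0 ∨ 1 = 1
g2 = 1 ⊽ 0 = 0
g3 = 0 ∨ 0 = 0

0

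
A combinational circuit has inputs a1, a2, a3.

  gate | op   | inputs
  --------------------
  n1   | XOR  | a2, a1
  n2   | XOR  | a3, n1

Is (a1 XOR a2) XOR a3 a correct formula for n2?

Yes

n1 = a2 XOR a1
n2 = a3 XOR n1 = a3 XOR (a2 XOR a1)
At a1=0, a2=0, a3=0: circuit gives 0, formula gives 0.
At a1=0, a2=0, a3=1: circuit gives 1, formula gives 1.
Agrees on all 8 inputs.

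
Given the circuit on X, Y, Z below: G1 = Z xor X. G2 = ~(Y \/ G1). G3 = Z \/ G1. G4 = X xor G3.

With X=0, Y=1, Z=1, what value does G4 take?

G1 = 1 xor 0 = 1
G3 = 1 \/ 1 = 1
G4 = 0 xor 1 = 1

1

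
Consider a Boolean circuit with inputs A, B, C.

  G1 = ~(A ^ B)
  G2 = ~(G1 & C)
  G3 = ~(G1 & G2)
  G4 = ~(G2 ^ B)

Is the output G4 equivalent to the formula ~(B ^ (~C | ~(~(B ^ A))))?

Yes

G1 = ~(A ^ B)
G2 = ~(G1 & C) = ~((~(A ^ B)) & C)
G4 = ~(G2 ^ B) = ~((~((~(A ^ B)) & C)) ^ B)
At A=0, B=0, C=0: circuit gives 0, formula gives 0.
At A=0, B=0, C=1: circuit gives 1, formula gives 1.
Agrees on all 8 inputs.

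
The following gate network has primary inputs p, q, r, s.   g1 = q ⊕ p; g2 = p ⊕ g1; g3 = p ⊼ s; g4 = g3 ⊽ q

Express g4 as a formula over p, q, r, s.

g3 = p ⊼ s
g4 = g3 ⊽ q = (p ⊼ s) ⊽ q

(p ⊼ s) ⊽ q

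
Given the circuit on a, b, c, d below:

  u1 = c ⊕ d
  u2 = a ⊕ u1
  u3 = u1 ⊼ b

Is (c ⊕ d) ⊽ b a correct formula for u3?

u1 = c ⊕ d
u3 = u1 ⊼ b = (c ⊕ d) ⊼ b
At a=0, b=0, c=0, d=1: circuit gives 1, formula gives 0.

No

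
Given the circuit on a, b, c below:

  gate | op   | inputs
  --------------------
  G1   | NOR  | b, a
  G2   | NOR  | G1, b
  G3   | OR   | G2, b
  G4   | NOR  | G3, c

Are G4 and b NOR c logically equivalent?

No

G1 = b NOR a
G2 = G1 NOR b = (b NOR a) NOR b
G3 = G2 OR b = ((b NOR a) NOR b) OR b
G4 = G3 NOR c = (((b NOR a) NOR b) OR b) NOR c
At a=1, b=0, c=0: circuit gives 0, formula gives 1.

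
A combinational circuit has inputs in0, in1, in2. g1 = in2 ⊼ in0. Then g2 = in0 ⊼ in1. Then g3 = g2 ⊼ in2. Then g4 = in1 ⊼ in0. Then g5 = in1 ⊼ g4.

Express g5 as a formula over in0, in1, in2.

g4 = in1 ⊼ in0
g5 = in1 ⊼ g4 = in1 ⊼ (in1 ⊼ in0)

in1 ⊼ (in1 ⊼ in0)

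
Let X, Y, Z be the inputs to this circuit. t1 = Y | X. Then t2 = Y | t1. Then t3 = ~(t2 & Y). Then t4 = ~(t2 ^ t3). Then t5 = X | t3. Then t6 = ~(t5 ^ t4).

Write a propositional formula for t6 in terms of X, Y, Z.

t1 = Y | X
t2 = Y | t1 = Y | (Y | X)
t3 = ~(t2 & Y) = ~((Y | (Y | X)) & Y)
t4 = ~(t2 ^ t3) = ~((Y | (Y | X)) ^ (~((Y | (Y | X)) & Y)))
t5 = X | t3 = X | (~((Y | (Y | X)) & Y))
t6 = ~(t5 ^ t4) = ~((X | (~((Y | (Y | X)) & Y))) ^ (~((Y | (Y | X)) ^ (~((Y | (Y | X)) & Y)))))

~((X | (~((Y | (Y | X)) & Y))) ^ (~((Y | (Y | X)) ^ (~((Y | (Y | X)) & Y)))))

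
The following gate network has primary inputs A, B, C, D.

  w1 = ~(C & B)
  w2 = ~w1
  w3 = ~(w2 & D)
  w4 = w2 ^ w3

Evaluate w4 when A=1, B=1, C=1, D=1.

w1 = ~(1 & 1) = 0
w2 = ~0 = 1
w3 = ~(1 & 1) = 0
w4 = 1 ^ 0 = 1

1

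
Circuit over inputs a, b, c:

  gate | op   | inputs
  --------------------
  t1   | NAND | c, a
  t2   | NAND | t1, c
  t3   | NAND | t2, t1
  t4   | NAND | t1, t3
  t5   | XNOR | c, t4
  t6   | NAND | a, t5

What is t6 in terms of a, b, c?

a NAND (c XNOR ((c NAND a) NAND (((c NAND a) NAND c) NAND (c NAND a))))

t1 = c NAND a
t2 = t1 NAND c = (c NAND a) NAND c
t3 = t2 NAND t1 = ((c NAND a) NAND c) NAND (c NAND a)
t4 = t1 NAND t3 = (c NAND a) NAND (((c NAND a) NAND c) NAND (c NAND a))
t5 = c XNOR t4 = c XNOR ((c NAND a) NAND (((c NAND a) NAND c) NAND (c NAND a)))
t6 = a NAND t5 = a NAND (c XNOR ((c NAND a) NAND (((c NAND a) NAND c) NAND (c NAND a))))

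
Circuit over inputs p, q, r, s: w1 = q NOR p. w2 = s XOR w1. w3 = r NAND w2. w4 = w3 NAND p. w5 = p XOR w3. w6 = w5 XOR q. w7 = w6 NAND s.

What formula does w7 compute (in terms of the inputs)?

w1 = q NOR p
w2 = s XOR w1 = s XOR (q NOR p)
w3 = r NAND w2 = r NAND (s XOR (q NOR p))
w5 = p XOR w3 = p XOR (r NAND (s XOR (q NOR p)))
w6 = w5 XOR q = (p XOR (r NAND (s XOR (q NOR p)))) XOR q
w7 = w6 NAND s = ((p XOR (r NAND (s XOR (q NOR p)))) XOR q) NAND s

((p XOR (r NAND (s XOR (q NOR p)))) XOR q) NAND s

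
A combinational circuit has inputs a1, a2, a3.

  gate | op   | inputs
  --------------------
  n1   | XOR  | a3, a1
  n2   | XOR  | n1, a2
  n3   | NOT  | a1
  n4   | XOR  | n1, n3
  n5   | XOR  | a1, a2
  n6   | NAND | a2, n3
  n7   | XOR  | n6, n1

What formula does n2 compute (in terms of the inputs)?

(a3 XOR a1) XOR a2

n1 = a3 XOR a1
n2 = n1 XOR a2 = (a3 XOR a1) XOR a2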